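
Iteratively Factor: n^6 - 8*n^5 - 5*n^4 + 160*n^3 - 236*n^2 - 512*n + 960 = (n - 2)*(n^5 - 6*n^4 - 17*n^3 + 126*n^2 + 16*n - 480) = (n - 5)*(n - 2)*(n^4 - n^3 - 22*n^2 + 16*n + 96) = (n - 5)*(n - 2)*(n + 4)*(n^3 - 5*n^2 - 2*n + 24) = (n - 5)*(n - 4)*(n - 2)*(n + 4)*(n^2 - n - 6) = (n - 5)*(n - 4)*(n - 3)*(n - 2)*(n + 4)*(n + 2)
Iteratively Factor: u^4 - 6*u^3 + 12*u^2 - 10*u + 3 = (u - 1)*(u^3 - 5*u^2 + 7*u - 3) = (u - 1)^2*(u^2 - 4*u + 3) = (u - 3)*(u - 1)^2*(u - 1)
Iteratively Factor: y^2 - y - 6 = (y + 2)*(y - 3)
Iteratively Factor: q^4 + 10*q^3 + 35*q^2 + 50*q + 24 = (q + 1)*(q^3 + 9*q^2 + 26*q + 24) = (q + 1)*(q + 2)*(q^2 + 7*q + 12) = (q + 1)*(q + 2)*(q + 4)*(q + 3)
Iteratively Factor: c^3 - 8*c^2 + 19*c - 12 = (c - 4)*(c^2 - 4*c + 3) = (c - 4)*(c - 3)*(c - 1)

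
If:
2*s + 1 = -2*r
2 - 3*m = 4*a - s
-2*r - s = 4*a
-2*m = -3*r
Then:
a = 5/72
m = 1/3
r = 2/9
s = -13/18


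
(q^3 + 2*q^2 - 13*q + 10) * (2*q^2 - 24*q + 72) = 2*q^5 - 20*q^4 - 2*q^3 + 476*q^2 - 1176*q + 720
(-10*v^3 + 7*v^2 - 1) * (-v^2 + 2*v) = 10*v^5 - 27*v^4 + 14*v^3 + v^2 - 2*v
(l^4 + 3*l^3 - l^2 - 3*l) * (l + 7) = l^5 + 10*l^4 + 20*l^3 - 10*l^2 - 21*l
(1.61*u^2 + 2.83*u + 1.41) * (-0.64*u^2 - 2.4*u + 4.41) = -1.0304*u^4 - 5.6752*u^3 - 0.594299999999999*u^2 + 9.0963*u + 6.2181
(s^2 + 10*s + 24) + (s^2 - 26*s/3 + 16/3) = 2*s^2 + 4*s/3 + 88/3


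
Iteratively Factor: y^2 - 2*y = (y)*(y - 2)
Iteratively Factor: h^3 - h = (h - 1)*(h^2 + h) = (h - 1)*(h + 1)*(h)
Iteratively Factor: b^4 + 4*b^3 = (b)*(b^3 + 4*b^2) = b*(b + 4)*(b^2) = b^2*(b + 4)*(b)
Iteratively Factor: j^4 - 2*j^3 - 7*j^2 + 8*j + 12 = (j - 3)*(j^3 + j^2 - 4*j - 4) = (j - 3)*(j + 1)*(j^2 - 4) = (j - 3)*(j + 1)*(j + 2)*(j - 2)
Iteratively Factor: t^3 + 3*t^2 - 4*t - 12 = (t - 2)*(t^2 + 5*t + 6) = (t - 2)*(t + 3)*(t + 2)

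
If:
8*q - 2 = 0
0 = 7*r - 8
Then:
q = 1/4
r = 8/7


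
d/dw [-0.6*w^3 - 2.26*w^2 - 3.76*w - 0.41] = -1.8*w^2 - 4.52*w - 3.76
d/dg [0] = 0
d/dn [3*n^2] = 6*n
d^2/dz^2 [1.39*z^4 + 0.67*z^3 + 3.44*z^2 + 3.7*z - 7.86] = 16.68*z^2 + 4.02*z + 6.88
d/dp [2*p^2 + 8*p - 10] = 4*p + 8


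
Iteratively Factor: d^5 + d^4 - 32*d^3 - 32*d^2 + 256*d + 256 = (d + 4)*(d^4 - 3*d^3 - 20*d^2 + 48*d + 64) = (d + 4)^2*(d^3 - 7*d^2 + 8*d + 16) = (d - 4)*(d + 4)^2*(d^2 - 3*d - 4) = (d - 4)^2*(d + 4)^2*(d + 1)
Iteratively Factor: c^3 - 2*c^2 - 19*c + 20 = (c - 5)*(c^2 + 3*c - 4) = (c - 5)*(c - 1)*(c + 4)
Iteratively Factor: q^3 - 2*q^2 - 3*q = (q - 3)*(q^2 + q) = q*(q - 3)*(q + 1)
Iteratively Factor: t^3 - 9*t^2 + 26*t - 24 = (t - 4)*(t^2 - 5*t + 6) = (t - 4)*(t - 3)*(t - 2)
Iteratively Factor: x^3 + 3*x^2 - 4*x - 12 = (x - 2)*(x^2 + 5*x + 6) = (x - 2)*(x + 2)*(x + 3)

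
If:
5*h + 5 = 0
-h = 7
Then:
No Solution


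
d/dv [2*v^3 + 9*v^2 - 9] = 6*v*(v + 3)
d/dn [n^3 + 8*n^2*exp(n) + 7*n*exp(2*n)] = 8*n^2*exp(n) + 3*n^2 + 14*n*exp(2*n) + 16*n*exp(n) + 7*exp(2*n)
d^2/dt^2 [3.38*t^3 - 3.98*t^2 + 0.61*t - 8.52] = 20.28*t - 7.96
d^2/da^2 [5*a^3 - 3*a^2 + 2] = 30*a - 6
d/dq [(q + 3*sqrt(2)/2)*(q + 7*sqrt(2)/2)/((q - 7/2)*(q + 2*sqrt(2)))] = (-12*sqrt(2)*q^2 - 14*q^2 - 84*q - 56*sqrt(2)*q - 133 - 84*sqrt(2))/(4*q^4 - 28*q^3 + 16*sqrt(2)*q^3 - 112*sqrt(2)*q^2 + 81*q^2 - 224*q + 196*sqrt(2)*q + 392)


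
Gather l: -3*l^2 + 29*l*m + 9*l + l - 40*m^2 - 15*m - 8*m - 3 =-3*l^2 + l*(29*m + 10) - 40*m^2 - 23*m - 3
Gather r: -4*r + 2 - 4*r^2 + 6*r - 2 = -4*r^2 + 2*r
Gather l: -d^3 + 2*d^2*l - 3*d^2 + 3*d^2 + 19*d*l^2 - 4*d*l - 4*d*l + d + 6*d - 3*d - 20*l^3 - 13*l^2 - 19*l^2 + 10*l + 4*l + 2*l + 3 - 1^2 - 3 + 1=-d^3 + 4*d - 20*l^3 + l^2*(19*d - 32) + l*(2*d^2 - 8*d + 16)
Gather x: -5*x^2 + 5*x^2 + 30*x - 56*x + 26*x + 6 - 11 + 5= 0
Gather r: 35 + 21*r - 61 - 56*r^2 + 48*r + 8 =-56*r^2 + 69*r - 18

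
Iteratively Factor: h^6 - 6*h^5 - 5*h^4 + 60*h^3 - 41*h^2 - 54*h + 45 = (h - 5)*(h^5 - h^4 - 10*h^3 + 10*h^2 + 9*h - 9) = (h - 5)*(h - 1)*(h^4 - 10*h^2 + 9) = (h - 5)*(h - 1)*(h + 1)*(h^3 - h^2 - 9*h + 9) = (h - 5)*(h - 3)*(h - 1)*(h + 1)*(h^2 + 2*h - 3) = (h - 5)*(h - 3)*(h - 1)*(h + 1)*(h + 3)*(h - 1)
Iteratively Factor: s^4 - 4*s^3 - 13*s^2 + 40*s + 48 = (s + 3)*(s^3 - 7*s^2 + 8*s + 16) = (s - 4)*(s + 3)*(s^2 - 3*s - 4) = (s - 4)^2*(s + 3)*(s + 1)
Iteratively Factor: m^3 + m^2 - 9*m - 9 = (m + 3)*(m^2 - 2*m - 3) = (m - 3)*(m + 3)*(m + 1)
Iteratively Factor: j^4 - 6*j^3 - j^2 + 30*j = (j - 5)*(j^3 - j^2 - 6*j) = j*(j - 5)*(j^2 - j - 6) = j*(j - 5)*(j - 3)*(j + 2)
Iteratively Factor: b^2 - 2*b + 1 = (b - 1)*(b - 1)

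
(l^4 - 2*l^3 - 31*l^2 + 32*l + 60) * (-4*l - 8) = -4*l^5 + 140*l^3 + 120*l^2 - 496*l - 480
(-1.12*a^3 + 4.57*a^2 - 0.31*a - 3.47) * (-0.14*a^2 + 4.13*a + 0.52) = 0.1568*a^5 - 5.2654*a^4 + 18.3351*a^3 + 1.5819*a^2 - 14.4923*a - 1.8044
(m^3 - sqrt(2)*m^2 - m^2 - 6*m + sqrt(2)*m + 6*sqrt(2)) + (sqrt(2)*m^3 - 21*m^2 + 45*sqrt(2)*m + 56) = m^3 + sqrt(2)*m^3 - 22*m^2 - sqrt(2)*m^2 - 6*m + 46*sqrt(2)*m + 6*sqrt(2) + 56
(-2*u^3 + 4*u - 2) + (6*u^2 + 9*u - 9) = -2*u^3 + 6*u^2 + 13*u - 11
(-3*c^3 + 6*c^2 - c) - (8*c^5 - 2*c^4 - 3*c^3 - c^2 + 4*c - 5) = -8*c^5 + 2*c^4 + 7*c^2 - 5*c + 5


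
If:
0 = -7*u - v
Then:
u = -v/7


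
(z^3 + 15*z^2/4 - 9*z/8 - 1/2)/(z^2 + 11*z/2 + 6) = (8*z^2 - 2*z - 1)/(4*(2*z + 3))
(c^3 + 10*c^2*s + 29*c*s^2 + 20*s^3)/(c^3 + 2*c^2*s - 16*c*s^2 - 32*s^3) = (-c^2 - 6*c*s - 5*s^2)/(-c^2 + 2*c*s + 8*s^2)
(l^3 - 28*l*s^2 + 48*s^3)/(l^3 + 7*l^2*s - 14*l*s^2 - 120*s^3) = (l - 2*s)/(l + 5*s)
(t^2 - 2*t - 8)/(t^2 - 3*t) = (t^2 - 2*t - 8)/(t*(t - 3))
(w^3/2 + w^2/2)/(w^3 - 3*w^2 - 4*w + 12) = w^2*(w + 1)/(2*(w^3 - 3*w^2 - 4*w + 12))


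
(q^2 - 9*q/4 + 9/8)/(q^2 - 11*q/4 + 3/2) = (q - 3/2)/(q - 2)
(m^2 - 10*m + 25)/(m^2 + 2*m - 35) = (m - 5)/(m + 7)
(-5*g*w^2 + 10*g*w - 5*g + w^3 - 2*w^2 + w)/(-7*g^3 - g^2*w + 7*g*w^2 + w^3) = (5*g*w^2 - 10*g*w + 5*g - w^3 + 2*w^2 - w)/(7*g^3 + g^2*w - 7*g*w^2 - w^3)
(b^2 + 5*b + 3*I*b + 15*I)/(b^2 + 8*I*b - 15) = (b + 5)/(b + 5*I)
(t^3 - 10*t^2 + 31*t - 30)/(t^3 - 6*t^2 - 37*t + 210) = (t^2 - 5*t + 6)/(t^2 - t - 42)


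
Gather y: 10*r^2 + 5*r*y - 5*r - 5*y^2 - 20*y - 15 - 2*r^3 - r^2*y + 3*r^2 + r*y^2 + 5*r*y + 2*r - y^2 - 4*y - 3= -2*r^3 + 13*r^2 - 3*r + y^2*(r - 6) + y*(-r^2 + 10*r - 24) - 18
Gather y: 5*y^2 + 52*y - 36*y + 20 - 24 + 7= 5*y^2 + 16*y + 3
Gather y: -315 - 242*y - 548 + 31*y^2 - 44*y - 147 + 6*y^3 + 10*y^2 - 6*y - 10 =6*y^3 + 41*y^2 - 292*y - 1020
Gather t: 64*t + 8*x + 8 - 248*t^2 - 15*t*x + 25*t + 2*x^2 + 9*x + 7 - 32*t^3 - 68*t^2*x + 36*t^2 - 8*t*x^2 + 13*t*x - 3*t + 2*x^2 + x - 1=-32*t^3 + t^2*(-68*x - 212) + t*(-8*x^2 - 2*x + 86) + 4*x^2 + 18*x + 14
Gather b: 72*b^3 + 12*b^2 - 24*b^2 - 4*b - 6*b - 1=72*b^3 - 12*b^2 - 10*b - 1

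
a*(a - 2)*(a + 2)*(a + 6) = a^4 + 6*a^3 - 4*a^2 - 24*a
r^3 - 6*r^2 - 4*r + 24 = (r - 6)*(r - 2)*(r + 2)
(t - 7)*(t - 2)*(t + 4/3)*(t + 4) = t^4 - 11*t^3/3 - 86*t^2/3 + 80*t/3 + 224/3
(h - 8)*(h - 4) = h^2 - 12*h + 32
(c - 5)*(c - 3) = c^2 - 8*c + 15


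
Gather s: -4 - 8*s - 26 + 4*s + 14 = -4*s - 16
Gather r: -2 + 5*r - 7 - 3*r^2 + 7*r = -3*r^2 + 12*r - 9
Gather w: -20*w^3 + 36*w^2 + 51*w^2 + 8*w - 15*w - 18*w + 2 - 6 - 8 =-20*w^3 + 87*w^2 - 25*w - 12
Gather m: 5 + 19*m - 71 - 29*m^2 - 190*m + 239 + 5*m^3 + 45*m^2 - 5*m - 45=5*m^3 + 16*m^2 - 176*m + 128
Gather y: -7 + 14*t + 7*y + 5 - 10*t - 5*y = 4*t + 2*y - 2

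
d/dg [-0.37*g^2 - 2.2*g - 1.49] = -0.74*g - 2.2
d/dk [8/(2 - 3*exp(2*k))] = 48*exp(2*k)/(3*exp(2*k) - 2)^2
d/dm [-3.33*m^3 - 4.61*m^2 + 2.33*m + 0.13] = -9.99*m^2 - 9.22*m + 2.33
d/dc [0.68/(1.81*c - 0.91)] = -1.2308/(1.81*c - 0.91)^2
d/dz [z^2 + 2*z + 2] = 2*z + 2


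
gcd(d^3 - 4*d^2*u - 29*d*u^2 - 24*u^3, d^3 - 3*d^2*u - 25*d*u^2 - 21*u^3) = d^2 + 4*d*u + 3*u^2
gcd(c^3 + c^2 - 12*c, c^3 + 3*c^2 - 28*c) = c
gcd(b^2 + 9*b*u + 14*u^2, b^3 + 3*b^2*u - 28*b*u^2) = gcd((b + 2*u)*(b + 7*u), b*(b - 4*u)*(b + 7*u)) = b + 7*u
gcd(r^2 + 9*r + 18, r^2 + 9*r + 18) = r^2 + 9*r + 18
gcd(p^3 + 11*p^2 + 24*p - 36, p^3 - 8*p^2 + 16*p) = 1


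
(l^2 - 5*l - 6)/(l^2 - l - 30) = (l + 1)/(l + 5)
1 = 1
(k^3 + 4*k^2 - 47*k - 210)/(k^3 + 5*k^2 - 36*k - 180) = (k - 7)/(k - 6)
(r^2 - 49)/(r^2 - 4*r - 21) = (r + 7)/(r + 3)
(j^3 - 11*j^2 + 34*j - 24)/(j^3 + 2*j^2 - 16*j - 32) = (j^2 - 7*j + 6)/(j^2 + 6*j + 8)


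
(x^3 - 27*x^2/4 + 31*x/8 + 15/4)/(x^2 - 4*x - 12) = (8*x^2 - 6*x - 5)/(8*(x + 2))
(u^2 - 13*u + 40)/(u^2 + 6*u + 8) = (u^2 - 13*u + 40)/(u^2 + 6*u + 8)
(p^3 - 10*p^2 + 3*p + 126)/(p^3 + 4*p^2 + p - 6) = (p^2 - 13*p + 42)/(p^2 + p - 2)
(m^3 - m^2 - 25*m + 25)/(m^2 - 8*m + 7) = (m^2 - 25)/(m - 7)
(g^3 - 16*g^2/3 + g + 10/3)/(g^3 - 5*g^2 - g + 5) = (g + 2/3)/(g + 1)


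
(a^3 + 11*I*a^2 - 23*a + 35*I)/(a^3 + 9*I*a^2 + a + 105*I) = (a - I)/(a - 3*I)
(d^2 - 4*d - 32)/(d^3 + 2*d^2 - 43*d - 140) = (d - 8)/(d^2 - 2*d - 35)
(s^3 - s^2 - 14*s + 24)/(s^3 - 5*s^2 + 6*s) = (s + 4)/s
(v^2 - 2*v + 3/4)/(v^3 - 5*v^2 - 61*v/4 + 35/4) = (2*v - 3)/(2*v^2 - 9*v - 35)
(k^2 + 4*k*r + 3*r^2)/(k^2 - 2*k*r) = (k^2 + 4*k*r + 3*r^2)/(k*(k - 2*r))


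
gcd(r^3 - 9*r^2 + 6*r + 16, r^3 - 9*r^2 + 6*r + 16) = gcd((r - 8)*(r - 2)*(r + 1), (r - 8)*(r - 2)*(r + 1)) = r^3 - 9*r^2 + 6*r + 16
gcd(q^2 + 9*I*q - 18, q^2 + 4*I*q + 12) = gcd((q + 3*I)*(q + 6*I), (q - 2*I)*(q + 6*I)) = q + 6*I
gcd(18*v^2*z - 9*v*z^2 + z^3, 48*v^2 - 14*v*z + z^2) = -6*v + z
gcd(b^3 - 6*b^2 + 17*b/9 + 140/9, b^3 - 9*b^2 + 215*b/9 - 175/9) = b^2 - 22*b/3 + 35/3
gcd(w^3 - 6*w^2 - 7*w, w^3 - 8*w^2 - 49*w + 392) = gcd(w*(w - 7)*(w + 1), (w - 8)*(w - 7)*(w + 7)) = w - 7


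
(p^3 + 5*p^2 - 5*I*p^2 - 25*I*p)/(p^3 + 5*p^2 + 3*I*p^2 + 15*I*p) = (p - 5*I)/(p + 3*I)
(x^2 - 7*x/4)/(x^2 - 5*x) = (x - 7/4)/(x - 5)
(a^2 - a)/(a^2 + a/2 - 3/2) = 2*a/(2*a + 3)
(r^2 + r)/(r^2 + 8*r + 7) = r/(r + 7)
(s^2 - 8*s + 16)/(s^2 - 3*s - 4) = (s - 4)/(s + 1)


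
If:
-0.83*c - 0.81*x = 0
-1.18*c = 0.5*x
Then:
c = 0.00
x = 0.00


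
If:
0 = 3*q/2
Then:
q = 0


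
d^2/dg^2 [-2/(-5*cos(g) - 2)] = 10*(5*sin(g)^2 + 2*cos(g) + 5)/(5*cos(g) + 2)^3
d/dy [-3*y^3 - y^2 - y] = -9*y^2 - 2*y - 1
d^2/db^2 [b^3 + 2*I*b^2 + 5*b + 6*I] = 6*b + 4*I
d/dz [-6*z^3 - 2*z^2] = 2*z*(-9*z - 2)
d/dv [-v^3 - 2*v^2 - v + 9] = -3*v^2 - 4*v - 1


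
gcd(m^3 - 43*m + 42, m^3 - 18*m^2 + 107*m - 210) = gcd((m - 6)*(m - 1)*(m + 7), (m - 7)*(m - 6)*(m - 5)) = m - 6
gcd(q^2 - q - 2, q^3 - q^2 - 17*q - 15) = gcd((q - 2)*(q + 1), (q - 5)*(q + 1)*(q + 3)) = q + 1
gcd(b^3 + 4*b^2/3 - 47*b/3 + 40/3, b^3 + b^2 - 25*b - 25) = b + 5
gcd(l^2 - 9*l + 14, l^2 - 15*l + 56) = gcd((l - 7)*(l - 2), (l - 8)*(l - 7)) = l - 7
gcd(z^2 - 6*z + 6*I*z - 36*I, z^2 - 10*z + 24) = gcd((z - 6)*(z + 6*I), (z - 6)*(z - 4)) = z - 6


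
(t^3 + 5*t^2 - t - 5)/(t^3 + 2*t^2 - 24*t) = (t^3 + 5*t^2 - t - 5)/(t*(t^2 + 2*t - 24))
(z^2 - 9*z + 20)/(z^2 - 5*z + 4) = (z - 5)/(z - 1)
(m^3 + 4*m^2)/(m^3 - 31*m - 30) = m^2*(m + 4)/(m^3 - 31*m - 30)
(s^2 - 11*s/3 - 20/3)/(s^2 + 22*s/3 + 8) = (s - 5)/(s + 6)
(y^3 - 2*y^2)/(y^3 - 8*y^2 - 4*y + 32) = y^2/(y^2 - 6*y - 16)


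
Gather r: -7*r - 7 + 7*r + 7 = 0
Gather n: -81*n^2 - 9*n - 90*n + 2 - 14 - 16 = -81*n^2 - 99*n - 28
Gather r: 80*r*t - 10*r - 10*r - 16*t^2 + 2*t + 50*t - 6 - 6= r*(80*t - 20) - 16*t^2 + 52*t - 12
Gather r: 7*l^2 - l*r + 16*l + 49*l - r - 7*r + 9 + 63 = 7*l^2 + 65*l + r*(-l - 8) + 72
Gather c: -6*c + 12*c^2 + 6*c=12*c^2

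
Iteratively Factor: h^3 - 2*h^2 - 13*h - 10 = (h - 5)*(h^2 + 3*h + 2) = (h - 5)*(h + 2)*(h + 1)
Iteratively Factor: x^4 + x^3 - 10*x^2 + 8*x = (x - 1)*(x^3 + 2*x^2 - 8*x) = (x - 2)*(x - 1)*(x^2 + 4*x) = x*(x - 2)*(x - 1)*(x + 4)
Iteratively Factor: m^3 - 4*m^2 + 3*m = (m - 1)*(m^2 - 3*m) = (m - 3)*(m - 1)*(m)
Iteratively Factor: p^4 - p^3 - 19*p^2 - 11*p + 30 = (p - 5)*(p^3 + 4*p^2 + p - 6) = (p - 5)*(p - 1)*(p^2 + 5*p + 6) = (p - 5)*(p - 1)*(p + 3)*(p + 2)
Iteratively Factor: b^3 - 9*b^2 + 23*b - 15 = (b - 1)*(b^2 - 8*b + 15) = (b - 3)*(b - 1)*(b - 5)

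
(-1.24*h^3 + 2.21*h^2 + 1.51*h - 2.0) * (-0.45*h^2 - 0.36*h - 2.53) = 0.558*h^5 - 0.5481*h^4 + 1.6621*h^3 - 5.2349*h^2 - 3.1003*h + 5.06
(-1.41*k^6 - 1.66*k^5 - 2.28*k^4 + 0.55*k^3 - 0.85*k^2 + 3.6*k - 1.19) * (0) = 0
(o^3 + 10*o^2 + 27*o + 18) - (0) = o^3 + 10*o^2 + 27*o + 18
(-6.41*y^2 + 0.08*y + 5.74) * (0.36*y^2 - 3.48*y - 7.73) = -2.3076*y^4 + 22.3356*y^3 + 51.3373*y^2 - 20.5936*y - 44.3702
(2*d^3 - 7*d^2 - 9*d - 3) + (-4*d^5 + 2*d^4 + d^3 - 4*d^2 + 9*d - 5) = -4*d^5 + 2*d^4 + 3*d^3 - 11*d^2 - 8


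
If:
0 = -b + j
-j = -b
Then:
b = j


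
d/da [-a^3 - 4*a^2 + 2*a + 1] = -3*a^2 - 8*a + 2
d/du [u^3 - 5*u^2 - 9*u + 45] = 3*u^2 - 10*u - 9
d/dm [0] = 0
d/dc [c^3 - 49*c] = 3*c^2 - 49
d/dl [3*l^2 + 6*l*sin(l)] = 6*l*cos(l) + 6*l + 6*sin(l)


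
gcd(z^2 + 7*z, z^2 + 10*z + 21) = z + 7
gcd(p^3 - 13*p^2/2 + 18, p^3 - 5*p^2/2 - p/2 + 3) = p - 2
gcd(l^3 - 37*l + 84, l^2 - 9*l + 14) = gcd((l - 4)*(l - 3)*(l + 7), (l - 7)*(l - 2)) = 1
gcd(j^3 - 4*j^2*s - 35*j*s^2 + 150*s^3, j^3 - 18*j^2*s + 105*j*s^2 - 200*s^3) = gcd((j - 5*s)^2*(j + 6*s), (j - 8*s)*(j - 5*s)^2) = j^2 - 10*j*s + 25*s^2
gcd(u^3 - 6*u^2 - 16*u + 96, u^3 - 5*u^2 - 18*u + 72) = u^2 - 2*u - 24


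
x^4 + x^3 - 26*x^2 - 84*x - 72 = (x - 6)*(x + 2)^2*(x + 3)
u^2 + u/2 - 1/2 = (u - 1/2)*(u + 1)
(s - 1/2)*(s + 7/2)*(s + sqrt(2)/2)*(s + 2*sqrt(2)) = s^4 + 3*s^3 + 5*sqrt(2)*s^3/2 + s^2/4 + 15*sqrt(2)*s^2/2 - 35*sqrt(2)*s/8 + 6*s - 7/2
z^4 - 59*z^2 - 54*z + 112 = (z - 8)*(z - 1)*(z + 2)*(z + 7)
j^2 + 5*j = j*(j + 5)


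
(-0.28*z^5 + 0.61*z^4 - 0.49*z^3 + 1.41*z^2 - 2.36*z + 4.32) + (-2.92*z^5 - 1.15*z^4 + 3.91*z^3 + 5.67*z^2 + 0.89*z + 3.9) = -3.2*z^5 - 0.54*z^4 + 3.42*z^3 + 7.08*z^2 - 1.47*z + 8.22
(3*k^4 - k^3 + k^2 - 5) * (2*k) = 6*k^5 - 2*k^4 + 2*k^3 - 10*k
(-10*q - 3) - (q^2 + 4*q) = -q^2 - 14*q - 3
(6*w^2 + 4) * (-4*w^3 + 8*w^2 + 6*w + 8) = -24*w^5 + 48*w^4 + 20*w^3 + 80*w^2 + 24*w + 32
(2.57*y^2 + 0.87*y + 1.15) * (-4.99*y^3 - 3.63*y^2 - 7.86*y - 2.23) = -12.8243*y^5 - 13.6704*y^4 - 29.0968*y^3 - 16.7438*y^2 - 10.9791*y - 2.5645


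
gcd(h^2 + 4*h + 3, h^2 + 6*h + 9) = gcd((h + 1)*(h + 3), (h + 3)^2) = h + 3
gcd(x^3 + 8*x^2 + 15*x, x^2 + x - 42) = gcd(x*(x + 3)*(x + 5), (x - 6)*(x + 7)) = 1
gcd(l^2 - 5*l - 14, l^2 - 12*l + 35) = l - 7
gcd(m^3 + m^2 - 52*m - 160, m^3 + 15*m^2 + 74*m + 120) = m^2 + 9*m + 20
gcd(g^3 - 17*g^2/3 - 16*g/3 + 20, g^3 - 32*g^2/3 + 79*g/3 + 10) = g - 6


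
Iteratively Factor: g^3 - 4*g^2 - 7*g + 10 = (g + 2)*(g^2 - 6*g + 5) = (g - 5)*(g + 2)*(g - 1)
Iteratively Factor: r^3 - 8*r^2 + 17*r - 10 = (r - 2)*(r^2 - 6*r + 5) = (r - 5)*(r - 2)*(r - 1)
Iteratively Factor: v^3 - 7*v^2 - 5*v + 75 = (v - 5)*(v^2 - 2*v - 15) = (v - 5)*(v + 3)*(v - 5)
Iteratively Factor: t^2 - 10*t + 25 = (t - 5)*(t - 5)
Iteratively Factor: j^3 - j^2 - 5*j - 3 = (j + 1)*(j^2 - 2*j - 3) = (j - 3)*(j + 1)*(j + 1)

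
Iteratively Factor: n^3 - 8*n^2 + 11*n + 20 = (n + 1)*(n^2 - 9*n + 20) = (n - 5)*(n + 1)*(n - 4)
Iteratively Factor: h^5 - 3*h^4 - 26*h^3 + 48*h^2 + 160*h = (h - 4)*(h^4 + h^3 - 22*h^2 - 40*h) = (h - 4)*(h + 4)*(h^3 - 3*h^2 - 10*h) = (h - 4)*(h + 2)*(h + 4)*(h^2 - 5*h) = (h - 5)*(h - 4)*(h + 2)*(h + 4)*(h)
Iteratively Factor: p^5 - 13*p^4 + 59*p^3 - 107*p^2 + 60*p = (p - 1)*(p^4 - 12*p^3 + 47*p^2 - 60*p) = p*(p - 1)*(p^3 - 12*p^2 + 47*p - 60) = p*(p - 4)*(p - 1)*(p^2 - 8*p + 15) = p*(p - 4)*(p - 3)*(p - 1)*(p - 5)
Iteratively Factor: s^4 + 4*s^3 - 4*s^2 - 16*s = (s - 2)*(s^3 + 6*s^2 + 8*s) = (s - 2)*(s + 4)*(s^2 + 2*s) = s*(s - 2)*(s + 4)*(s + 2)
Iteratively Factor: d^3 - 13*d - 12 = (d + 1)*(d^2 - d - 12) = (d - 4)*(d + 1)*(d + 3)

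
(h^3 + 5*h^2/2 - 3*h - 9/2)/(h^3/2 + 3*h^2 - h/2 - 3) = (2*h^2 + 3*h - 9)/(h^2 + 5*h - 6)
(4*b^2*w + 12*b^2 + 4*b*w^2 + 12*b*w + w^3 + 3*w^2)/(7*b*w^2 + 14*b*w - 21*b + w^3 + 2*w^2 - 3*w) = (4*b^2 + 4*b*w + w^2)/(7*b*w - 7*b + w^2 - w)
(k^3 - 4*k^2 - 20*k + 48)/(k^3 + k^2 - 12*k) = (k^2 - 8*k + 12)/(k*(k - 3))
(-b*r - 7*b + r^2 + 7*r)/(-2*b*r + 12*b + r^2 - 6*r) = (b*r + 7*b - r^2 - 7*r)/(2*b*r - 12*b - r^2 + 6*r)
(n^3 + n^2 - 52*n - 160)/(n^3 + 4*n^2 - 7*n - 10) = (n^2 - 4*n - 32)/(n^2 - n - 2)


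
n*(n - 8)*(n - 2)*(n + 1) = n^4 - 9*n^3 + 6*n^2 + 16*n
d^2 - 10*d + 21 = (d - 7)*(d - 3)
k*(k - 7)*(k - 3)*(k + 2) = k^4 - 8*k^3 + k^2 + 42*k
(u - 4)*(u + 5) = u^2 + u - 20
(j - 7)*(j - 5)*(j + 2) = j^3 - 10*j^2 + 11*j + 70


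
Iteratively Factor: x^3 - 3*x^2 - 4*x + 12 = (x - 3)*(x^2 - 4) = (x - 3)*(x + 2)*(x - 2)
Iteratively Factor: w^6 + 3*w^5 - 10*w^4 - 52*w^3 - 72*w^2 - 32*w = (w + 2)*(w^5 + w^4 - 12*w^3 - 28*w^2 - 16*w) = (w + 1)*(w + 2)*(w^4 - 12*w^2 - 16*w) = (w + 1)*(w + 2)^2*(w^3 - 2*w^2 - 8*w) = w*(w + 1)*(w + 2)^2*(w^2 - 2*w - 8) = w*(w + 1)*(w + 2)^3*(w - 4)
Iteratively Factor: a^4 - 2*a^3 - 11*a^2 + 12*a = (a)*(a^3 - 2*a^2 - 11*a + 12) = a*(a - 4)*(a^2 + 2*a - 3) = a*(a - 4)*(a + 3)*(a - 1)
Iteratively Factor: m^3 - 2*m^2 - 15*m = (m - 5)*(m^2 + 3*m) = m*(m - 5)*(m + 3)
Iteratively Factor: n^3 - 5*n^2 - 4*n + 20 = (n - 5)*(n^2 - 4) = (n - 5)*(n - 2)*(n + 2)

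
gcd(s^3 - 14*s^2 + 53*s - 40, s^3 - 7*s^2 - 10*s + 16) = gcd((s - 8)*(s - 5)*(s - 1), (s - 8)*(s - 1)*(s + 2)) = s^2 - 9*s + 8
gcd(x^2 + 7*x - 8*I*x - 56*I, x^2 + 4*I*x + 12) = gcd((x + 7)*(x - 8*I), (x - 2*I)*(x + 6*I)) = 1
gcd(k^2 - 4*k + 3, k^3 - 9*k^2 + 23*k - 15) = k^2 - 4*k + 3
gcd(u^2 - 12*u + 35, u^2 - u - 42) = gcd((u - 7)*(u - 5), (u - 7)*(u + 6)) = u - 7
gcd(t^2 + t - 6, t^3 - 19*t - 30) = t + 3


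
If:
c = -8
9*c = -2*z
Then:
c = -8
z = 36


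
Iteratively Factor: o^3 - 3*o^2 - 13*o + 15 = (o - 5)*(o^2 + 2*o - 3) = (o - 5)*(o + 3)*(o - 1)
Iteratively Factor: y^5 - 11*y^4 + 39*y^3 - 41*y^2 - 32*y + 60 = (y - 2)*(y^4 - 9*y^3 + 21*y^2 + y - 30) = (y - 2)*(y + 1)*(y^3 - 10*y^2 + 31*y - 30) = (y - 5)*(y - 2)*(y + 1)*(y^2 - 5*y + 6) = (y - 5)*(y - 2)^2*(y + 1)*(y - 3)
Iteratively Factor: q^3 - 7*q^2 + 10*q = (q)*(q^2 - 7*q + 10) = q*(q - 2)*(q - 5)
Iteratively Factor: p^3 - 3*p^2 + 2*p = (p)*(p^2 - 3*p + 2) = p*(p - 2)*(p - 1)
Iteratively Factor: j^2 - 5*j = (j - 5)*(j)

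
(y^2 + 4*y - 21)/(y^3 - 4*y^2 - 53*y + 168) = 1/(y - 8)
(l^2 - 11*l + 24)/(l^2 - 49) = (l^2 - 11*l + 24)/(l^2 - 49)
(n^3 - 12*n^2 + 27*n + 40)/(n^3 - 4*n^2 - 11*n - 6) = (n^2 - 13*n + 40)/(n^2 - 5*n - 6)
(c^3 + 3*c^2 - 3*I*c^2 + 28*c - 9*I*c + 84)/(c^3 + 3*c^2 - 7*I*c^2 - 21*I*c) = (c + 4*I)/c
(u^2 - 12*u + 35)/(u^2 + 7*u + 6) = (u^2 - 12*u + 35)/(u^2 + 7*u + 6)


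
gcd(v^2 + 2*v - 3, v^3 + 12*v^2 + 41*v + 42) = v + 3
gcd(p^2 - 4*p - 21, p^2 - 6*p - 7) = p - 7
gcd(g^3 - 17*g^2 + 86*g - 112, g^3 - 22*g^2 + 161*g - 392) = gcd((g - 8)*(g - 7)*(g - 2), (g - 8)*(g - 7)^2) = g^2 - 15*g + 56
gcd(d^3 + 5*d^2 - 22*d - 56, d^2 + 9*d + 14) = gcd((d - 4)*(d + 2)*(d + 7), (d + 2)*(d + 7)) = d^2 + 9*d + 14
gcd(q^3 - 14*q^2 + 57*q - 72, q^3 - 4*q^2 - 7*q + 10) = 1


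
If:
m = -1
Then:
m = -1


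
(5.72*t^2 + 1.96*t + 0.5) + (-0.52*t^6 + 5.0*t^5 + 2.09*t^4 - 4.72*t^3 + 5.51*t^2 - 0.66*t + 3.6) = -0.52*t^6 + 5.0*t^5 + 2.09*t^4 - 4.72*t^3 + 11.23*t^2 + 1.3*t + 4.1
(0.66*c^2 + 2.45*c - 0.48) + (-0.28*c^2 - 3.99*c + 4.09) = 0.38*c^2 - 1.54*c + 3.61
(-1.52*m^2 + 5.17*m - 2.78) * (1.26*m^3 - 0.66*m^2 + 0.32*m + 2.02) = -1.9152*m^5 + 7.5174*m^4 - 7.4014*m^3 + 0.4188*m^2 + 9.5538*m - 5.6156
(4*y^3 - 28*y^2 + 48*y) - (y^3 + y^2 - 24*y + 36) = 3*y^3 - 29*y^2 + 72*y - 36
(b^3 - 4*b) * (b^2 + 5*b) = b^5 + 5*b^4 - 4*b^3 - 20*b^2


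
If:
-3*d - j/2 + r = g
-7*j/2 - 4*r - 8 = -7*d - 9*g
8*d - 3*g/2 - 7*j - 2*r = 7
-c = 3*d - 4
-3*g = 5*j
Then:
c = -169/77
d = 159/77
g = 170/77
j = -102/77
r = 596/77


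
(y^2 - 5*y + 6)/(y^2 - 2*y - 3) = (y - 2)/(y + 1)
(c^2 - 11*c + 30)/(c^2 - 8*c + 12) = (c - 5)/(c - 2)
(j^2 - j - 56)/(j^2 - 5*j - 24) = (j + 7)/(j + 3)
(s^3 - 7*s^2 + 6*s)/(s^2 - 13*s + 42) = s*(s - 1)/(s - 7)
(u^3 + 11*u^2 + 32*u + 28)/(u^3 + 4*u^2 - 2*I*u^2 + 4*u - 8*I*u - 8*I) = (u + 7)/(u - 2*I)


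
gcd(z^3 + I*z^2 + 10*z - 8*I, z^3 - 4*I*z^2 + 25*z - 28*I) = z^2 + 3*I*z + 4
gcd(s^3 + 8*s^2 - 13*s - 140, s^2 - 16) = s - 4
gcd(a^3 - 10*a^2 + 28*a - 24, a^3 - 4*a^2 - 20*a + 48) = a^2 - 8*a + 12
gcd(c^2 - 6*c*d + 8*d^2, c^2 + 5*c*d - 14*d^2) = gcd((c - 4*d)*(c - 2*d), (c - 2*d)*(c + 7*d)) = c - 2*d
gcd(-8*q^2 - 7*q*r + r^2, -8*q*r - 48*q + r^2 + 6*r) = 8*q - r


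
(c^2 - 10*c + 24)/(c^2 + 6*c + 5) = (c^2 - 10*c + 24)/(c^2 + 6*c + 5)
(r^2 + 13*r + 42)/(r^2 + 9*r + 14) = (r + 6)/(r + 2)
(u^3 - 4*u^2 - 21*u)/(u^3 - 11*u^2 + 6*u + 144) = u*(u - 7)/(u^2 - 14*u + 48)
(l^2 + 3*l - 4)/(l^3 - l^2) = (l + 4)/l^2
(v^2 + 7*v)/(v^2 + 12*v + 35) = v/(v + 5)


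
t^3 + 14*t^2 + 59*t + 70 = (t + 2)*(t + 5)*(t + 7)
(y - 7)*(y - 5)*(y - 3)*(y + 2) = y^4 - 13*y^3 + 41*y^2 + 37*y - 210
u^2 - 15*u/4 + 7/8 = (u - 7/2)*(u - 1/4)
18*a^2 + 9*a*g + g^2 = (3*a + g)*(6*a + g)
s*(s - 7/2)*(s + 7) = s^3 + 7*s^2/2 - 49*s/2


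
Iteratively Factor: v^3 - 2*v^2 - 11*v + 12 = (v + 3)*(v^2 - 5*v + 4) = (v - 1)*(v + 3)*(v - 4)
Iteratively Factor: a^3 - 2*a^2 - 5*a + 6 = (a - 3)*(a^2 + a - 2) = (a - 3)*(a + 2)*(a - 1)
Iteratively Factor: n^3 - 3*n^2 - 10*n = (n)*(n^2 - 3*n - 10) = n*(n + 2)*(n - 5)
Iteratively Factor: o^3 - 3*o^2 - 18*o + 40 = (o - 5)*(o^2 + 2*o - 8) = (o - 5)*(o + 4)*(o - 2)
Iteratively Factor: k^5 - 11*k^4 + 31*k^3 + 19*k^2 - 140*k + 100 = (k - 1)*(k^4 - 10*k^3 + 21*k^2 + 40*k - 100) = (k - 2)*(k - 1)*(k^3 - 8*k^2 + 5*k + 50) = (k - 5)*(k - 2)*(k - 1)*(k^2 - 3*k - 10) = (k - 5)^2*(k - 2)*(k - 1)*(k + 2)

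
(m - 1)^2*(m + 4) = m^3 + 2*m^2 - 7*m + 4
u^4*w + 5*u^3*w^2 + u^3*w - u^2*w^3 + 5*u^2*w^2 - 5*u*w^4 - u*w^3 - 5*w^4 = (u - w)*(u + w)*(u + 5*w)*(u*w + w)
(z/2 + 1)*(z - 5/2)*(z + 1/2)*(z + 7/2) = z^4/2 + 7*z^3/4 - 21*z^2/8 - 167*z/16 - 35/8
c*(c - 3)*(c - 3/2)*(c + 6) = c^4 + 3*c^3/2 - 45*c^2/2 + 27*c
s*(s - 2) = s^2 - 2*s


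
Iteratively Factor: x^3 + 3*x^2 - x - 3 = (x + 3)*(x^2 - 1) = (x - 1)*(x + 3)*(x + 1)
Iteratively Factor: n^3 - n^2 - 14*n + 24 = (n + 4)*(n^2 - 5*n + 6) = (n - 3)*(n + 4)*(n - 2)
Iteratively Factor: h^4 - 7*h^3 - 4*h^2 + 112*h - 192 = (h + 4)*(h^3 - 11*h^2 + 40*h - 48) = (h - 4)*(h + 4)*(h^2 - 7*h + 12) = (h - 4)^2*(h + 4)*(h - 3)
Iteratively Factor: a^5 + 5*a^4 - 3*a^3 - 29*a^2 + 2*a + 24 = (a + 3)*(a^4 + 2*a^3 - 9*a^2 - 2*a + 8) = (a - 2)*(a + 3)*(a^3 + 4*a^2 - a - 4) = (a - 2)*(a - 1)*(a + 3)*(a^2 + 5*a + 4) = (a - 2)*(a - 1)*(a + 1)*(a + 3)*(a + 4)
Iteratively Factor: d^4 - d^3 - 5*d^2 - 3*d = (d)*(d^3 - d^2 - 5*d - 3) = d*(d - 3)*(d^2 + 2*d + 1) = d*(d - 3)*(d + 1)*(d + 1)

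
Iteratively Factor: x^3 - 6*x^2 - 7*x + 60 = (x - 4)*(x^2 - 2*x - 15) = (x - 4)*(x + 3)*(x - 5)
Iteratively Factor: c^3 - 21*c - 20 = (c + 1)*(c^2 - c - 20) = (c + 1)*(c + 4)*(c - 5)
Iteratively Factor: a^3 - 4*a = (a + 2)*(a^2 - 2*a) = (a - 2)*(a + 2)*(a)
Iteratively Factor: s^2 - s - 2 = (s + 1)*(s - 2)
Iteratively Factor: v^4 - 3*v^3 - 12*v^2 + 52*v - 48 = (v - 2)*(v^3 - v^2 - 14*v + 24) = (v - 2)^2*(v^2 + v - 12) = (v - 3)*(v - 2)^2*(v + 4)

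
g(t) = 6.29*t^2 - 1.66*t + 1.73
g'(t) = 12.58*t - 1.66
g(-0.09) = 1.93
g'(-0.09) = -2.79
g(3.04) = 54.81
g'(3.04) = 36.58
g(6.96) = 294.87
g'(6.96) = 85.90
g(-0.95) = 8.98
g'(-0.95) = -13.61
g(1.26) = 9.62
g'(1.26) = 14.19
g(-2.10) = 32.95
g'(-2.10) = -28.08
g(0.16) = 1.63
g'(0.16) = 0.35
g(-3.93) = 105.40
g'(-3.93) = -51.10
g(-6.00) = 238.13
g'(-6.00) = -77.14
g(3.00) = 53.36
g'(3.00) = 36.08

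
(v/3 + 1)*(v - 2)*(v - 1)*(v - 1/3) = v^4/3 - v^3/9 - 7*v^2/3 + 25*v/9 - 2/3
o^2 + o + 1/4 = (o + 1/2)^2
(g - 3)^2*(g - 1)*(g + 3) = g^4 - 4*g^3 - 6*g^2 + 36*g - 27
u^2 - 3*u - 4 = (u - 4)*(u + 1)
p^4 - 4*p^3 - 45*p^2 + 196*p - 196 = (p - 7)*(p - 2)^2*(p + 7)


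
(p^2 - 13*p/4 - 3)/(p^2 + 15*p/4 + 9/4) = (p - 4)/(p + 3)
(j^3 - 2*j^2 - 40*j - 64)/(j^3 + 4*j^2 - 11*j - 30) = (j^2 - 4*j - 32)/(j^2 + 2*j - 15)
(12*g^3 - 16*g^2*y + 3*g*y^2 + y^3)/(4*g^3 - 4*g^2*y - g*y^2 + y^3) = (6*g + y)/(2*g + y)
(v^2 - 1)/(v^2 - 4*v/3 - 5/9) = 9*(1 - v^2)/(-9*v^2 + 12*v + 5)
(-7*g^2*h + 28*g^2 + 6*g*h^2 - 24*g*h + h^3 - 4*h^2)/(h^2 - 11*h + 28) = (-7*g^2 + 6*g*h + h^2)/(h - 7)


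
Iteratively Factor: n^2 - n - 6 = (n + 2)*(n - 3)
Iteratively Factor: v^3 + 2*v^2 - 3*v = (v)*(v^2 + 2*v - 3) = v*(v - 1)*(v + 3)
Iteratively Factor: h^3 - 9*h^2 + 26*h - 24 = (h - 2)*(h^2 - 7*h + 12) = (h - 4)*(h - 2)*(h - 3)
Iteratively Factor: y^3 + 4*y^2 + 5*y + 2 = (y + 1)*(y^2 + 3*y + 2) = (y + 1)^2*(y + 2)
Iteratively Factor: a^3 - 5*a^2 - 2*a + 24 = (a - 4)*(a^2 - a - 6) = (a - 4)*(a + 2)*(a - 3)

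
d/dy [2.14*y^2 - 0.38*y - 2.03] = 4.28*y - 0.38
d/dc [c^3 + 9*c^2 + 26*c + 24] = 3*c^2 + 18*c + 26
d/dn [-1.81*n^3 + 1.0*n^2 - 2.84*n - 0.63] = -5.43*n^2 + 2.0*n - 2.84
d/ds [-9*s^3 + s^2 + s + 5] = -27*s^2 + 2*s + 1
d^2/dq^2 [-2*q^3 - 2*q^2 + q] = -12*q - 4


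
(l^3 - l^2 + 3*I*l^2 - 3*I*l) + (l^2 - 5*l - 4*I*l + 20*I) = l^3 + 3*I*l^2 - 5*l - 7*I*l + 20*I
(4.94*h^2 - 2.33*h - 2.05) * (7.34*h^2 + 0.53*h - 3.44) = 36.2596*h^4 - 14.484*h^3 - 33.2755*h^2 + 6.9287*h + 7.052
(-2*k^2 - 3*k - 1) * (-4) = 8*k^2 + 12*k + 4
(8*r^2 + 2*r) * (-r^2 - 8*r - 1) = -8*r^4 - 66*r^3 - 24*r^2 - 2*r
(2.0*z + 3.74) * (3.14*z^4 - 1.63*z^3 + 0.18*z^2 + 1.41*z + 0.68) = 6.28*z^5 + 8.4836*z^4 - 5.7362*z^3 + 3.4932*z^2 + 6.6334*z + 2.5432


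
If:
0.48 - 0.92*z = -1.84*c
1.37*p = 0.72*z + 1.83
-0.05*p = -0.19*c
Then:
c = 0.59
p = 2.23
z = 1.69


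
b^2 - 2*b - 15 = (b - 5)*(b + 3)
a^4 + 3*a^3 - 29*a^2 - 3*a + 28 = (a - 4)*(a - 1)*(a + 1)*(a + 7)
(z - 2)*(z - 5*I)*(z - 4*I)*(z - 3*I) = z^4 - 2*z^3 - 12*I*z^3 - 47*z^2 + 24*I*z^2 + 94*z + 60*I*z - 120*I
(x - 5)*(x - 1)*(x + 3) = x^3 - 3*x^2 - 13*x + 15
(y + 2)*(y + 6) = y^2 + 8*y + 12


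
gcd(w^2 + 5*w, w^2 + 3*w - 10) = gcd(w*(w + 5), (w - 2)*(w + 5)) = w + 5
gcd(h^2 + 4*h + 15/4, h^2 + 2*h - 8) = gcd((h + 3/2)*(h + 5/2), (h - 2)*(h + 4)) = 1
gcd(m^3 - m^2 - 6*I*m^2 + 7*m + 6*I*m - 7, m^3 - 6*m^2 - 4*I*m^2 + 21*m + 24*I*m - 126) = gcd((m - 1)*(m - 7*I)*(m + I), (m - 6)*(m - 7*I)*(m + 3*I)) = m - 7*I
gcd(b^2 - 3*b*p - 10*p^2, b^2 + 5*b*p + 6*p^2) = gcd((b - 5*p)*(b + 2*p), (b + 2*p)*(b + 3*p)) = b + 2*p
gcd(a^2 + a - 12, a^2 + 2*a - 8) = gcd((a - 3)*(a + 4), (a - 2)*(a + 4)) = a + 4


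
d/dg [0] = 0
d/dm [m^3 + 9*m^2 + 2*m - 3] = 3*m^2 + 18*m + 2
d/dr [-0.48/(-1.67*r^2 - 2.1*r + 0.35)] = (-1.6032*r - 1.008)/(1.67*r^2 + 2.1*r - 0.35)^2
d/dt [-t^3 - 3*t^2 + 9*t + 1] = -3*t^2 - 6*t + 9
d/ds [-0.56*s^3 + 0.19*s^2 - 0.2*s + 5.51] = -1.68*s^2 + 0.38*s - 0.2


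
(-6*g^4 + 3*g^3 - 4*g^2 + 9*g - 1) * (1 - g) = 6*g^5 - 9*g^4 + 7*g^3 - 13*g^2 + 10*g - 1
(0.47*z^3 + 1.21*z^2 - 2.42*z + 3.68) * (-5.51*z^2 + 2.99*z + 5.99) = -2.5897*z^5 - 5.2618*z^4 + 19.7674*z^3 - 20.2647*z^2 - 3.4926*z + 22.0432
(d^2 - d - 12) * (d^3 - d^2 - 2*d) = d^5 - 2*d^4 - 13*d^3 + 14*d^2 + 24*d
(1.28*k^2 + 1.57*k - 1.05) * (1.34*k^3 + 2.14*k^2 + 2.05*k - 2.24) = 1.7152*k^5 + 4.843*k^4 + 4.5768*k^3 - 1.8957*k^2 - 5.6693*k + 2.352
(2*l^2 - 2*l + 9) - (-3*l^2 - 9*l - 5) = 5*l^2 + 7*l + 14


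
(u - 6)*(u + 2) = u^2 - 4*u - 12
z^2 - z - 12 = (z - 4)*(z + 3)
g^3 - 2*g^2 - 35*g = g*(g - 7)*(g + 5)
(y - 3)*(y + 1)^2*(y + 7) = y^4 + 6*y^3 - 12*y^2 - 38*y - 21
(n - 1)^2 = n^2 - 2*n + 1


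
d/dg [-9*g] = -9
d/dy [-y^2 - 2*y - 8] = -2*y - 2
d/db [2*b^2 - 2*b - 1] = 4*b - 2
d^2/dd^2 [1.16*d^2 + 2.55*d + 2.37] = 2.32000000000000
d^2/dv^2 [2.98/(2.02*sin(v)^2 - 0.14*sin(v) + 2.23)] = (-48.638368*sin(v)^4 + 2.528232*sin(v)^3 + 126.593976*sin(v)^2 - 5.98682*sin(v) - 26.7306)/(2.02*sin(v)^2 - 0.14*sin(v) + 2.23)^3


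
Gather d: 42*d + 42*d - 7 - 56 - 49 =84*d - 112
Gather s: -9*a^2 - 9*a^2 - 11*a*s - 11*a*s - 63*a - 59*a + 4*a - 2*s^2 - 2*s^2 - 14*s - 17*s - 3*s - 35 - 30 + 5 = -18*a^2 - 118*a - 4*s^2 + s*(-22*a - 34) - 60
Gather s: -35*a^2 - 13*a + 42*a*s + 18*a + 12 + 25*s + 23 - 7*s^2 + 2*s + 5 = -35*a^2 + 5*a - 7*s^2 + s*(42*a + 27) + 40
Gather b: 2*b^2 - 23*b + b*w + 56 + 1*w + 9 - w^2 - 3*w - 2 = 2*b^2 + b*(w - 23) - w^2 - 2*w + 63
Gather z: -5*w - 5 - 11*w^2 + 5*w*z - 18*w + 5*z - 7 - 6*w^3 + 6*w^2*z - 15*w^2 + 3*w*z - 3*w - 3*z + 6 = -6*w^3 - 26*w^2 - 26*w + z*(6*w^2 + 8*w + 2) - 6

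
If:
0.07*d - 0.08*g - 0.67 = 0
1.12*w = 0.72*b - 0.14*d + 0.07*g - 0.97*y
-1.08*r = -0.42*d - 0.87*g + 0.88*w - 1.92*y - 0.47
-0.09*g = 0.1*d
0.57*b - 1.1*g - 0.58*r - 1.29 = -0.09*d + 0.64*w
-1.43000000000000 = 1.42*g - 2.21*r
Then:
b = -21.20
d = 4.22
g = -4.69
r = -2.36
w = -10.11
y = -5.01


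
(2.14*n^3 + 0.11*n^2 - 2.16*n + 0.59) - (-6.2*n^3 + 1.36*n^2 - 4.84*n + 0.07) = 8.34*n^3 - 1.25*n^2 + 2.68*n + 0.52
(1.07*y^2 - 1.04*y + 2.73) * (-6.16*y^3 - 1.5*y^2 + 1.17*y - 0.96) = -6.5912*y^5 + 4.8014*y^4 - 14.0049*y^3 - 6.339*y^2 + 4.1925*y - 2.6208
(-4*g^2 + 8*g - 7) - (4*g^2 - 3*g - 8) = -8*g^2 + 11*g + 1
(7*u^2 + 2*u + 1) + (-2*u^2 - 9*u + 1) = 5*u^2 - 7*u + 2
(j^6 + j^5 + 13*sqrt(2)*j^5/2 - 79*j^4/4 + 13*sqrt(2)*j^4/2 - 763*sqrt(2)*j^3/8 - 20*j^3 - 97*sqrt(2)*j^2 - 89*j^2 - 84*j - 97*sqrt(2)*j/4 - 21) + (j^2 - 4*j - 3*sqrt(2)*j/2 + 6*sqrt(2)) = j^6 + j^5 + 13*sqrt(2)*j^5/2 - 79*j^4/4 + 13*sqrt(2)*j^4/2 - 763*sqrt(2)*j^3/8 - 20*j^3 - 97*sqrt(2)*j^2 - 88*j^2 - 88*j - 103*sqrt(2)*j/4 - 21 + 6*sqrt(2)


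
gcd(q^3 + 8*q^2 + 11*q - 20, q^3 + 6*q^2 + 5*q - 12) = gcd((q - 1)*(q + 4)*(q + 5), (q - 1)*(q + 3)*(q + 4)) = q^2 + 3*q - 4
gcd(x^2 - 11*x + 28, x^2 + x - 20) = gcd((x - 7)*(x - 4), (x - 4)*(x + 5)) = x - 4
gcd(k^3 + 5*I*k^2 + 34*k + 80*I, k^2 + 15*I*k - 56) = k + 8*I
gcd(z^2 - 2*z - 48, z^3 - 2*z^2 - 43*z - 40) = z - 8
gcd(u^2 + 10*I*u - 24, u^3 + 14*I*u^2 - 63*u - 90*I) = u + 6*I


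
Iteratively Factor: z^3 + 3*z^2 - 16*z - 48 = (z + 4)*(z^2 - z - 12) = (z + 3)*(z + 4)*(z - 4)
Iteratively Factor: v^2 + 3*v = (v + 3)*(v)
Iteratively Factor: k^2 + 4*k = (k)*(k + 4)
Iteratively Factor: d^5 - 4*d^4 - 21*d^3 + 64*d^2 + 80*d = (d + 4)*(d^4 - 8*d^3 + 11*d^2 + 20*d) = (d + 1)*(d + 4)*(d^3 - 9*d^2 + 20*d) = (d - 5)*(d + 1)*(d + 4)*(d^2 - 4*d) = d*(d - 5)*(d + 1)*(d + 4)*(d - 4)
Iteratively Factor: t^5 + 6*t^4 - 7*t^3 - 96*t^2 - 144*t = (t + 3)*(t^4 + 3*t^3 - 16*t^2 - 48*t) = (t + 3)*(t + 4)*(t^3 - t^2 - 12*t) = t*(t + 3)*(t + 4)*(t^2 - t - 12) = t*(t + 3)^2*(t + 4)*(t - 4)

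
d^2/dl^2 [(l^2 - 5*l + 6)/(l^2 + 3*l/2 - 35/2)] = 8*(-13*l^3 + 141*l^2 - 471*l + 587)/(8*l^6 + 36*l^5 - 366*l^4 - 1233*l^3 + 6405*l^2 + 11025*l - 42875)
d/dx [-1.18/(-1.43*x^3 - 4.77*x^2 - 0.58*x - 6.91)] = (-5.0622*x^2 - 11.2572*x - 0.6844)/(1.43*x^3 + 4.77*x^2 + 0.58*x + 6.91)^2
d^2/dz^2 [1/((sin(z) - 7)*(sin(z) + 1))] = (-83*sin(z) + sin(3*z) - 11*cos(2*z) + 97)/((sin(z) - 7)^3*(sin(z) + 1)^2)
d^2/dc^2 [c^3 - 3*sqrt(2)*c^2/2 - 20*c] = 6*c - 3*sqrt(2)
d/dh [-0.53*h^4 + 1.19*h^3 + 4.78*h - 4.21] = -2.12*h^3 + 3.57*h^2 + 4.78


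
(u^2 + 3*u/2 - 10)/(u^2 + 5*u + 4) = (u - 5/2)/(u + 1)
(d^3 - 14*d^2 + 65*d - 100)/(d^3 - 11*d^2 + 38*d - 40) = (d - 5)/(d - 2)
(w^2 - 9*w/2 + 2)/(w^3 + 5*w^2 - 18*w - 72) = (w - 1/2)/(w^2 + 9*w + 18)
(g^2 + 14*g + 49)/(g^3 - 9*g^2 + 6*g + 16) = (g^2 + 14*g + 49)/(g^3 - 9*g^2 + 6*g + 16)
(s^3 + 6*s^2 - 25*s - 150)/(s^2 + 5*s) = s + 1 - 30/s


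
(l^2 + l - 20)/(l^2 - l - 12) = (l + 5)/(l + 3)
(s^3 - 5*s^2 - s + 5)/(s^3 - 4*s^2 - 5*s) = (s - 1)/s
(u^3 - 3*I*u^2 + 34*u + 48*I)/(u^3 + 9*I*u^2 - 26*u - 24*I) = (u - 8*I)/(u + 4*I)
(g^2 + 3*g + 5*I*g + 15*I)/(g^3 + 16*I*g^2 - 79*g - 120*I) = (g + 3)/(g^2 + 11*I*g - 24)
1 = 1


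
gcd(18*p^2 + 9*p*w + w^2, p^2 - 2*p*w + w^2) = 1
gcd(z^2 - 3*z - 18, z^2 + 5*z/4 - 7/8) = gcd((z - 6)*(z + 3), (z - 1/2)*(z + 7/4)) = 1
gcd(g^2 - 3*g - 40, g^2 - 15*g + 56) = g - 8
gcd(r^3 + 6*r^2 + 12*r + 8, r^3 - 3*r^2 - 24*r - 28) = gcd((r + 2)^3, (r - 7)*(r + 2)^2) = r^2 + 4*r + 4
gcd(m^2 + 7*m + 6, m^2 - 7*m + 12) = 1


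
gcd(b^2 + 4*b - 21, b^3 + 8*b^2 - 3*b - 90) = b - 3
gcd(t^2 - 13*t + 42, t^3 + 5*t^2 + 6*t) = 1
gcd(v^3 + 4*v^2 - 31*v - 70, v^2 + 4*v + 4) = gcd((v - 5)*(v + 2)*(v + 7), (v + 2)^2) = v + 2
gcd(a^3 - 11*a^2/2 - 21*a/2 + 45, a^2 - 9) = a + 3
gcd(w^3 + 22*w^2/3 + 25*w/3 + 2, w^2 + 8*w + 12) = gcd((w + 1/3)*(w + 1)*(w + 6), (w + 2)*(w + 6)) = w + 6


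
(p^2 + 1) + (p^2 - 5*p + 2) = 2*p^2 - 5*p + 3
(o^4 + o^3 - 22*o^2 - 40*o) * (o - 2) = o^5 - o^4 - 24*o^3 + 4*o^2 + 80*o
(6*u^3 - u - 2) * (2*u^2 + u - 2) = 12*u^5 + 6*u^4 - 14*u^3 - 5*u^2 + 4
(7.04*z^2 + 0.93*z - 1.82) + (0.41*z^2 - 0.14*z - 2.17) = 7.45*z^2 + 0.79*z - 3.99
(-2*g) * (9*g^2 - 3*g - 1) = -18*g^3 + 6*g^2 + 2*g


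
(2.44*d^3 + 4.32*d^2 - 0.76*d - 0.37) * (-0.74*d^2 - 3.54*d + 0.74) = -1.8056*d^5 - 11.8344*d^4 - 12.9248*d^3 + 6.161*d^2 + 0.7474*d - 0.2738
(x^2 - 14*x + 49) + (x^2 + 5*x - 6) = 2*x^2 - 9*x + 43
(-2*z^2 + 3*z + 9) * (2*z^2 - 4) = -4*z^4 + 6*z^3 + 26*z^2 - 12*z - 36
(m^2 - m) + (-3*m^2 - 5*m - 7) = -2*m^2 - 6*m - 7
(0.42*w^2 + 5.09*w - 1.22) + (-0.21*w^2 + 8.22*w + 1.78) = 0.21*w^2 + 13.31*w + 0.56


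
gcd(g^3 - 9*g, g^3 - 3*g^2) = g^2 - 3*g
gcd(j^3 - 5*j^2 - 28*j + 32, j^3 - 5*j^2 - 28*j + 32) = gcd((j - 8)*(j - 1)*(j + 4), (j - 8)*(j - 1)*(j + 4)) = j^3 - 5*j^2 - 28*j + 32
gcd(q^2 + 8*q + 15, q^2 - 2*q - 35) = q + 5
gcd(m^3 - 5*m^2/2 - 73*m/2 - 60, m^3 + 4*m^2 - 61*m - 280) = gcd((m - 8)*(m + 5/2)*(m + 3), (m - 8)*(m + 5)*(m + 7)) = m - 8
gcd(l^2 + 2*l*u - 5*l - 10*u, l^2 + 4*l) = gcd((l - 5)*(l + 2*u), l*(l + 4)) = 1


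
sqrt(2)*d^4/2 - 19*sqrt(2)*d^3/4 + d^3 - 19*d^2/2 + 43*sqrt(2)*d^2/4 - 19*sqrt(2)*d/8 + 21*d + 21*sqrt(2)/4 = (d - 6)*(d - 7/2)*(d + sqrt(2)/2)*(sqrt(2)*d/2 + 1/2)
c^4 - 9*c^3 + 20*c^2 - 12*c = c*(c - 6)*(c - 2)*(c - 1)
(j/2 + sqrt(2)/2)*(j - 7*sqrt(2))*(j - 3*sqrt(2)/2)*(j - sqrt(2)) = j^4/2 - 17*sqrt(2)*j^3/4 + 19*j^2/2 + 17*sqrt(2)*j/2 - 21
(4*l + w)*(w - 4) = 4*l*w - 16*l + w^2 - 4*w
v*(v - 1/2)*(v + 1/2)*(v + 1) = v^4 + v^3 - v^2/4 - v/4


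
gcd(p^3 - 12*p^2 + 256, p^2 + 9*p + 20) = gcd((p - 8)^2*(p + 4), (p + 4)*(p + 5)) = p + 4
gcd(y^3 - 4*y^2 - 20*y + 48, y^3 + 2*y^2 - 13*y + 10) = y - 2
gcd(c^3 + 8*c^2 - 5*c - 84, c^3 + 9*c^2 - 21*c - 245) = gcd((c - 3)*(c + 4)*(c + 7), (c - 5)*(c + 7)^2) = c + 7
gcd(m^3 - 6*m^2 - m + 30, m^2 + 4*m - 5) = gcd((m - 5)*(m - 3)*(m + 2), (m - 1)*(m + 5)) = 1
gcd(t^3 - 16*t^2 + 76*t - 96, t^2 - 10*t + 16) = t^2 - 10*t + 16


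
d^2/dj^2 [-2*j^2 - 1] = -4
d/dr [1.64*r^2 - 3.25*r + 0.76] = 3.28*r - 3.25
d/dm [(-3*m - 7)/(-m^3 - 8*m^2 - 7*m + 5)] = (3*m^3 + 24*m^2 + 21*m - (3*m + 7)*(3*m^2 + 16*m + 7) - 15)/(m^3 + 8*m^2 + 7*m - 5)^2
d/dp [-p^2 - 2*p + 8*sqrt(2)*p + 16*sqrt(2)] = -2*p - 2 + 8*sqrt(2)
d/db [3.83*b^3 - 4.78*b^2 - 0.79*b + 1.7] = 11.49*b^2 - 9.56*b - 0.79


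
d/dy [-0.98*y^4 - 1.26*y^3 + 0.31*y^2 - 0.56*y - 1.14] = -3.92*y^3 - 3.78*y^2 + 0.62*y - 0.56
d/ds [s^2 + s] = 2*s + 1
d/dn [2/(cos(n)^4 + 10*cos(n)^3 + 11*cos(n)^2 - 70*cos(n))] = 4*(2*cos(n)^3 + 15*cos(n)^2 + 11*cos(n) - 35)*sin(n)/((cos(n)^3 + 10*cos(n)^2 + 11*cos(n) - 70)^2*cos(n)^2)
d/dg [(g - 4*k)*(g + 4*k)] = 2*g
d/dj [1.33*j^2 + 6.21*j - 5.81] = 2.66*j + 6.21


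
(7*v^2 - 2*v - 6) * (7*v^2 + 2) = 49*v^4 - 14*v^3 - 28*v^2 - 4*v - 12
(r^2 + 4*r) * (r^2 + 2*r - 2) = r^4 + 6*r^3 + 6*r^2 - 8*r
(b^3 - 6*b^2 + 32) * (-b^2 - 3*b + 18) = -b^5 + 3*b^4 + 36*b^3 - 140*b^2 - 96*b + 576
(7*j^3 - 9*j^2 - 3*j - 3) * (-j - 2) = -7*j^4 - 5*j^3 + 21*j^2 + 9*j + 6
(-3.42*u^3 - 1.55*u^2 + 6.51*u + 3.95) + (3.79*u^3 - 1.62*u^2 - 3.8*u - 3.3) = 0.37*u^3 - 3.17*u^2 + 2.71*u + 0.65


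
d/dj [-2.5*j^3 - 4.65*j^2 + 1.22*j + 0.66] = -7.5*j^2 - 9.3*j + 1.22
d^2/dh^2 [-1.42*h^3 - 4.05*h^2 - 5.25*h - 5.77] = -8.52*h - 8.1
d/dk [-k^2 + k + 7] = 1 - 2*k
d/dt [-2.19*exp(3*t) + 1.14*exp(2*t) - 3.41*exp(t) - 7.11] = (-6.57*exp(2*t) + 2.28*exp(t) - 3.41)*exp(t)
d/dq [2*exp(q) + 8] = 2*exp(q)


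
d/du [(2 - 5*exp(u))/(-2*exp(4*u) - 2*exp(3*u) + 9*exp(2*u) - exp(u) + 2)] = (-(5*exp(u) - 2)*(8*exp(3*u) + 6*exp(2*u) - 18*exp(u) + 1) + 10*exp(4*u) + 10*exp(3*u) - 45*exp(2*u) + 5*exp(u) - 10)*exp(u)/(2*exp(4*u) + 2*exp(3*u) - 9*exp(2*u) + exp(u) - 2)^2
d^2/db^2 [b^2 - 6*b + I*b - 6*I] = 2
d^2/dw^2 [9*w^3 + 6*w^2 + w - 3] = 54*w + 12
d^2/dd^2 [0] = 0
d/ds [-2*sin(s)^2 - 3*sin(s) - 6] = -(4*sin(s) + 3)*cos(s)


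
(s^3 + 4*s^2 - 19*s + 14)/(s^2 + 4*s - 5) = (s^2 + 5*s - 14)/(s + 5)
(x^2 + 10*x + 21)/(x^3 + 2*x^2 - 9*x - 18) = (x + 7)/(x^2 - x - 6)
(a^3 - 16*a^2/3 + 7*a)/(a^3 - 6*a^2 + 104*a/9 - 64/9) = 3*a*(3*a^2 - 16*a + 21)/(9*a^3 - 54*a^2 + 104*a - 64)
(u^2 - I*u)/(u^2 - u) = (u - I)/(u - 1)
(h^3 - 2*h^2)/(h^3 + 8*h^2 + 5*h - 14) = h^2*(h - 2)/(h^3 + 8*h^2 + 5*h - 14)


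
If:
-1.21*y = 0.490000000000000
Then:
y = -0.40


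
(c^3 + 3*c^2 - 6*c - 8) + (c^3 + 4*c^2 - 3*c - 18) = 2*c^3 + 7*c^2 - 9*c - 26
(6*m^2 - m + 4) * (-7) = -42*m^2 + 7*m - 28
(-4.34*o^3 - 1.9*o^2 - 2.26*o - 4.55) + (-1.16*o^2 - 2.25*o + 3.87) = -4.34*o^3 - 3.06*o^2 - 4.51*o - 0.68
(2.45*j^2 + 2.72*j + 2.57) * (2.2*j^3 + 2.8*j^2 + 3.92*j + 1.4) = 5.39*j^5 + 12.844*j^4 + 22.874*j^3 + 21.2884*j^2 + 13.8824*j + 3.598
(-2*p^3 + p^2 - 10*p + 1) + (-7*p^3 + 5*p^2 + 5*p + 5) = -9*p^3 + 6*p^2 - 5*p + 6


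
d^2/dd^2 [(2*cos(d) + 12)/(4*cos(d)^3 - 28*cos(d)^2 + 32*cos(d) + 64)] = (-(1 - cos(2*d))^2 - 767*cos(d)/4 + 24*cos(2*d) - 61*cos(3*d)/4 + 144)/(2*(cos(d) - 4)^4*(cos(d) + 1)^2)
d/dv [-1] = 0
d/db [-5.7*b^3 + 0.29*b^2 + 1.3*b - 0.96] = -17.1*b^2 + 0.58*b + 1.3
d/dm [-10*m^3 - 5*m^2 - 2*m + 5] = -30*m^2 - 10*m - 2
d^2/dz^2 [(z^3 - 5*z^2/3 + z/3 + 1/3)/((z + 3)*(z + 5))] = 8*(47*z^3 + 327*z^2 + 501*z - 299)/(3*(z^6 + 24*z^5 + 237*z^4 + 1232*z^3 + 3555*z^2 + 5400*z + 3375))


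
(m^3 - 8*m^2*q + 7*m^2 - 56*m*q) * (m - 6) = m^4 - 8*m^3*q + m^3 - 8*m^2*q - 42*m^2 + 336*m*q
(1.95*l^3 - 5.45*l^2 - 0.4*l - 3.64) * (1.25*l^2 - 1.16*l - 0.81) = 2.4375*l^5 - 9.0745*l^4 + 4.2425*l^3 + 0.3285*l^2 + 4.5464*l + 2.9484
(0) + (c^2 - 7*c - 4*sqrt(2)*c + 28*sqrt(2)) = c^2 - 7*c - 4*sqrt(2)*c + 28*sqrt(2)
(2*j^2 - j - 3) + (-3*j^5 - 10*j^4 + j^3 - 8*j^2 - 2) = -3*j^5 - 10*j^4 + j^3 - 6*j^2 - j - 5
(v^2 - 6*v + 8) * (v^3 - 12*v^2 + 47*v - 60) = v^5 - 18*v^4 + 127*v^3 - 438*v^2 + 736*v - 480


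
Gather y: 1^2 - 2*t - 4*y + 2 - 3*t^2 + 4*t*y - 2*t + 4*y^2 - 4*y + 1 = -3*t^2 - 4*t + 4*y^2 + y*(4*t - 8) + 4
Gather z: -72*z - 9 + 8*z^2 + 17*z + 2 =8*z^2 - 55*z - 7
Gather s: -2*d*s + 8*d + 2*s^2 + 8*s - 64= 8*d + 2*s^2 + s*(8 - 2*d) - 64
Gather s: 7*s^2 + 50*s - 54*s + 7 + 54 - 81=7*s^2 - 4*s - 20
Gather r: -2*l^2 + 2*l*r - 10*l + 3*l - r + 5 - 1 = -2*l^2 - 7*l + r*(2*l - 1) + 4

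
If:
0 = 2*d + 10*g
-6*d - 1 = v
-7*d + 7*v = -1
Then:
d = -6/49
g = 6/245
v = -13/49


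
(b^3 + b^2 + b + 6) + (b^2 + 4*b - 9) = b^3 + 2*b^2 + 5*b - 3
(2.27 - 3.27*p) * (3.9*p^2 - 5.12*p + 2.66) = -12.753*p^3 + 25.5954*p^2 - 20.3206*p + 6.0382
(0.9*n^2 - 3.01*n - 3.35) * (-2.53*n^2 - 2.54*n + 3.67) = -2.277*n^4 + 5.3293*n^3 + 19.4239*n^2 - 2.5377*n - 12.2945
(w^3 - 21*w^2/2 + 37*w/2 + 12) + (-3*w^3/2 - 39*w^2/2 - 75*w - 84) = -w^3/2 - 30*w^2 - 113*w/2 - 72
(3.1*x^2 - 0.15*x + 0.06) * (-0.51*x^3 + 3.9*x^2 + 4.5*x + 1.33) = -1.581*x^5 + 12.1665*x^4 + 13.3344*x^3 + 3.682*x^2 + 0.0705*x + 0.0798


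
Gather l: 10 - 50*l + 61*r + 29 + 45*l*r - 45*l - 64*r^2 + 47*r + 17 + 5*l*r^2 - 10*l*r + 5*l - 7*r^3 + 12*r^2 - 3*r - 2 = l*(5*r^2 + 35*r - 90) - 7*r^3 - 52*r^2 + 105*r + 54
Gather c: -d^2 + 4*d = -d^2 + 4*d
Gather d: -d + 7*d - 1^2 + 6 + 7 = 6*d + 12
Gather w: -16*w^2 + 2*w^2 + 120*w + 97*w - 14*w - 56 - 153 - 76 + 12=-14*w^2 + 203*w - 273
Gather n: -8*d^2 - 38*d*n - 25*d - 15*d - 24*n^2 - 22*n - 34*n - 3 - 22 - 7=-8*d^2 - 40*d - 24*n^2 + n*(-38*d - 56) - 32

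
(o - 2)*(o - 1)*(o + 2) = o^3 - o^2 - 4*o + 4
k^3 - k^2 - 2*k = k*(k - 2)*(k + 1)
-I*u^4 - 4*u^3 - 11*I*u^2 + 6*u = u*(u - 6*I)*(u + I)*(-I*u + 1)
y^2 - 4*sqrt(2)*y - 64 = (y - 8*sqrt(2))*(y + 4*sqrt(2))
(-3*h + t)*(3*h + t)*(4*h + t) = -36*h^3 - 9*h^2*t + 4*h*t^2 + t^3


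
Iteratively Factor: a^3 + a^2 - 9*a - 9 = (a + 1)*(a^2 - 9) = (a - 3)*(a + 1)*(a + 3)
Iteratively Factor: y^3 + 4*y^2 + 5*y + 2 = (y + 1)*(y^2 + 3*y + 2) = (y + 1)*(y + 2)*(y + 1)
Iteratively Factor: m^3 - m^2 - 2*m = (m + 1)*(m^2 - 2*m) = (m - 2)*(m + 1)*(m)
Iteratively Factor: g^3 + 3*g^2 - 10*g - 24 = (g - 3)*(g^2 + 6*g + 8) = (g - 3)*(g + 2)*(g + 4)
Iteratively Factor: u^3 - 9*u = (u - 3)*(u^2 + 3*u) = (u - 3)*(u + 3)*(u)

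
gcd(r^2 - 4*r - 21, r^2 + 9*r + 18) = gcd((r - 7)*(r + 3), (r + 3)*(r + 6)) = r + 3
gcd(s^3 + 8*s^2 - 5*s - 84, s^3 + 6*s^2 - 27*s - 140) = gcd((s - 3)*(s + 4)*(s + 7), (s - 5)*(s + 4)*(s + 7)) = s^2 + 11*s + 28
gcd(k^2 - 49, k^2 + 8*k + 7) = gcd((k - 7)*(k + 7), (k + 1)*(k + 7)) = k + 7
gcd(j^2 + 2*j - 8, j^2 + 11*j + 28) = j + 4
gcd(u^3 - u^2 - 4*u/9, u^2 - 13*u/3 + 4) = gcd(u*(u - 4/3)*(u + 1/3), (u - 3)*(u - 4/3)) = u - 4/3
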